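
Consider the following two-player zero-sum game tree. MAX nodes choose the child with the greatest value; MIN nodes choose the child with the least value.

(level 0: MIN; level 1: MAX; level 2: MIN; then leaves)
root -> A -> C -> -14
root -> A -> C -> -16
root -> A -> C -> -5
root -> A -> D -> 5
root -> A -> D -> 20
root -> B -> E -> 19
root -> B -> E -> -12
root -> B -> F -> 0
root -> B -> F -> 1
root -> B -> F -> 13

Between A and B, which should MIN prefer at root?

B

C (MIN): min(-14, -16, -5) = -16
D (MIN): min(5, 20) = 5
A (MAX): max(-16, 5) = 5
E (MIN): min(19, -12) = -12
F (MIN): min(0, 1, 13) = 0
B (MAX): max(-12, 0) = 0
MIN prefers the lower value; A=5, B=0. B is better since 0 < 5.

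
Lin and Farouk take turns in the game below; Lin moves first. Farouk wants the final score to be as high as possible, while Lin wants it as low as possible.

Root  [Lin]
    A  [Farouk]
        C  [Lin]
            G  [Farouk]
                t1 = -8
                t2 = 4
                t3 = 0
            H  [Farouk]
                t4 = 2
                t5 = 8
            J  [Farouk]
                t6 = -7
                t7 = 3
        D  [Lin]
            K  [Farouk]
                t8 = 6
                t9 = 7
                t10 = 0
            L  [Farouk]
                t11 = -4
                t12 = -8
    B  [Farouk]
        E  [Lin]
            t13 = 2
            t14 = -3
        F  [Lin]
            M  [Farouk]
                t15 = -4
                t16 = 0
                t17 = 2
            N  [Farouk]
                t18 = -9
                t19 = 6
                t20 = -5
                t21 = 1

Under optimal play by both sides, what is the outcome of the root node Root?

2

G (Farouk): max(-8, 4, 0) = 4
H (Farouk): max(2, 8) = 8
J (Farouk): max(-7, 3) = 3
C (Lin): min(4, 8, 3) = 3
K (Farouk): max(6, 7, 0) = 7
L (Farouk): max(-4, -8) = -4
D (Lin): min(7, -4) = -4
A (Farouk): max(3, -4) = 3
E (Lin): min(2, -3) = -3
M (Farouk): max(-4, 0, 2) = 2
N (Farouk): max(-9, 6, -5, 1) = 6
F (Lin): min(2, 6) = 2
B (Farouk): max(-3, 2) = 2
Root (Lin): min(3, 2) = 2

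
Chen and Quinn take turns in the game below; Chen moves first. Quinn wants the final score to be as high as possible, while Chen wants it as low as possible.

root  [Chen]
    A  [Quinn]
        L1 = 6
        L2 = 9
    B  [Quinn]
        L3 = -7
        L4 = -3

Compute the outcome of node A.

A (Quinn): max(6, 9) = 9

9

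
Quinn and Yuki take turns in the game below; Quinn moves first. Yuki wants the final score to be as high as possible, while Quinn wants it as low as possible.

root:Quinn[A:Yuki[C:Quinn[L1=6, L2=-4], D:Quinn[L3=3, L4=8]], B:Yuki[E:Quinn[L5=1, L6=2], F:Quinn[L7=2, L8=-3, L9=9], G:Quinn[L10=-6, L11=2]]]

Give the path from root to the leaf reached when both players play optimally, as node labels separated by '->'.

C (Quinn): min(6, -4) = -4
D (Quinn): min(3, 8) = 3
A (Yuki): max(-4, 3) = 3
E (Quinn): min(1, 2) = 1
F (Quinn): min(2, -3, 9) = -3
G (Quinn): min(-6, 2) = -6
B (Yuki): max(1, -3, -6) = 1
root (Quinn): min(3, 1) = 1
At root, Quinn picks B (lowest: 1).
At B, Yuki picks E (highest: 1).
At E, Quinn picks L5 (lowest: 1).
Terminal value 1.

root -> B -> E -> L5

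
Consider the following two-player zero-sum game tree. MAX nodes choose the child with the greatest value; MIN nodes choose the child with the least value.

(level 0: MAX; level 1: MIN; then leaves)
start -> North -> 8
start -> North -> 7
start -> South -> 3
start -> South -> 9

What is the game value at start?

North (MIN): min(8, 7) = 7
South (MIN): min(3, 9) = 3
start (MAX): max(7, 3) = 7

7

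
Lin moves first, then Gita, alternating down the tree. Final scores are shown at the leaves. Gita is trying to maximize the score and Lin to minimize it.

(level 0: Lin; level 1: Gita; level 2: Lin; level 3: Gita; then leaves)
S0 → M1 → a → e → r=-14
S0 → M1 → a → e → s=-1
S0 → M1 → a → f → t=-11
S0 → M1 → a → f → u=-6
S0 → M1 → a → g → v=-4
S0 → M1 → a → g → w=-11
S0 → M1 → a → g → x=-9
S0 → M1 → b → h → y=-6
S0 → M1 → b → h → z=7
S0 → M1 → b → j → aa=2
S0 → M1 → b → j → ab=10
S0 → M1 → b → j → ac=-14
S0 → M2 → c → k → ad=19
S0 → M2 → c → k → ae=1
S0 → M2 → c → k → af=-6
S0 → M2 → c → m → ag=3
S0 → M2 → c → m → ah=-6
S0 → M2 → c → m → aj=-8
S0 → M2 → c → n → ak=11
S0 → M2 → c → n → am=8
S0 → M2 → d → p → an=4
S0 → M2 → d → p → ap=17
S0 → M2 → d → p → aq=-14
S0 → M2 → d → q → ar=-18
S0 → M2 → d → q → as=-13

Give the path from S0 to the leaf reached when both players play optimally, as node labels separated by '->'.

e (Gita): max(-14, -1) = -1
f (Gita): max(-11, -6) = -6
g (Gita): max(-4, -11, -9) = -4
a (Lin): min(-1, -6, -4) = -6
h (Gita): max(-6, 7) = 7
j (Gita): max(2, 10, -14) = 10
b (Lin): min(7, 10) = 7
M1 (Gita): max(-6, 7) = 7
k (Gita): max(19, 1, -6) = 19
m (Gita): max(3, -6, -8) = 3
n (Gita): max(11, 8) = 11
c (Lin): min(19, 3, 11) = 3
p (Gita): max(4, 17, -14) = 17
q (Gita): max(-18, -13) = -13
d (Lin): min(17, -13) = -13
M2 (Gita): max(3, -13) = 3
S0 (Lin): min(7, 3) = 3
At S0, Lin picks M2 (lowest: 3).
At M2, Gita picks c (highest: 3).
At c, Lin picks m (lowest: 3).
At m, Gita picks ag (highest: 3).
Terminal value 3.

S0 -> M2 -> c -> m -> ag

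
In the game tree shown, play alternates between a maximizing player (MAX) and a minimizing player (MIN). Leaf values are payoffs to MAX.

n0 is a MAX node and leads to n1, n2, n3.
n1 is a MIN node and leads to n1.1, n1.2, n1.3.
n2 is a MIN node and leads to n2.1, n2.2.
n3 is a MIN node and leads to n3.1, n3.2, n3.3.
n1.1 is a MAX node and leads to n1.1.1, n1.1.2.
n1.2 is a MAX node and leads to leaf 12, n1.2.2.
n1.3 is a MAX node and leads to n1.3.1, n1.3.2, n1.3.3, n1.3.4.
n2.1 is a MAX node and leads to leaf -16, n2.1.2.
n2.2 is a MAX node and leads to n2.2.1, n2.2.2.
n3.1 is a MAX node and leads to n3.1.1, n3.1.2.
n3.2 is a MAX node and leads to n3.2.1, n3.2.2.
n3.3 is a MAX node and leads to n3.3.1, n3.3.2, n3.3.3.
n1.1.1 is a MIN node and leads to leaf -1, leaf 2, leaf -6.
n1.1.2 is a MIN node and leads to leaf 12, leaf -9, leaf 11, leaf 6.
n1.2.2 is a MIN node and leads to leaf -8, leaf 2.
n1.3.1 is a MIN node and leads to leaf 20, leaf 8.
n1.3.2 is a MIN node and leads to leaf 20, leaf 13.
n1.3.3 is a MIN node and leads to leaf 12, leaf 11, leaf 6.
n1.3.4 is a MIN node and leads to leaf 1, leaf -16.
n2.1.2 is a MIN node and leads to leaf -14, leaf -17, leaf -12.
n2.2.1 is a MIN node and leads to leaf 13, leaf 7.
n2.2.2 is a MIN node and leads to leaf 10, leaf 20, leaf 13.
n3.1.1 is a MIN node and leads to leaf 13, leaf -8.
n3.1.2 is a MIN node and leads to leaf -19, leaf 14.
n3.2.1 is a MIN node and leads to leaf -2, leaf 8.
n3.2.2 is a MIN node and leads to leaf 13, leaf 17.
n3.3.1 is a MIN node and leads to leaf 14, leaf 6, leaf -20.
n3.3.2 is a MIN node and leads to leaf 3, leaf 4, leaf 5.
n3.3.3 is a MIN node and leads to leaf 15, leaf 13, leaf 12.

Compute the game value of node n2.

-16

n2.1.2 (MIN): min(-14, -17, -12) = -17
n2.1 (MAX): max(-16, -17) = -16
n2.2.1 (MIN): min(13, 7) = 7
n2.2.2 (MIN): min(10, 20, 13) = 10
n2.2 (MAX): max(7, 10) = 10
n2 (MIN): min(-16, 10) = -16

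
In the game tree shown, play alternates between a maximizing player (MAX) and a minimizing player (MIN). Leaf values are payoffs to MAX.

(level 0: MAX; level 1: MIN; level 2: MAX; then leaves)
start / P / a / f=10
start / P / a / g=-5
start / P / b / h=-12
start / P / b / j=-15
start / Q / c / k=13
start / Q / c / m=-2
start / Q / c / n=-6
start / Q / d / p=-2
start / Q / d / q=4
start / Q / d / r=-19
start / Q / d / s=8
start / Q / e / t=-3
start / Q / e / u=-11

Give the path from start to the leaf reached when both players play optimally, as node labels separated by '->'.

a (MAX): max(10, -5) = 10
b (MAX): max(-12, -15) = -12
P (MIN): min(10, -12) = -12
c (MAX): max(13, -2, -6) = 13
d (MAX): max(-2, 4, -19, 8) = 8
e (MAX): max(-3, -11) = -3
Q (MIN): min(13, 8, -3) = -3
start (MAX): max(-12, -3) = -3
At start, MAX picks Q (highest: -3).
At Q, MIN picks e (lowest: -3).
At e, MAX picks t (highest: -3).
Terminal value -3.

start -> Q -> e -> t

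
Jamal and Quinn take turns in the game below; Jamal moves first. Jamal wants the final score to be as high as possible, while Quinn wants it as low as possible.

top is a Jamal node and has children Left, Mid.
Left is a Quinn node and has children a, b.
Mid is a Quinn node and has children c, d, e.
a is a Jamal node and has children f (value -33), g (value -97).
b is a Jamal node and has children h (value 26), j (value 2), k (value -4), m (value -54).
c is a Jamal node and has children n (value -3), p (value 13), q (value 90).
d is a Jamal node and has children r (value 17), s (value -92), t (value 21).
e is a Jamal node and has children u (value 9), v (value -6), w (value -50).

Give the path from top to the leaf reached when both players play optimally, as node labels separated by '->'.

top -> Mid -> e -> u

a (Jamal): max(-33, -97) = -33
b (Jamal): max(26, 2, -4, -54) = 26
Left (Quinn): min(-33, 26) = -33
c (Jamal): max(-3, 13, 90) = 90
d (Jamal): max(17, -92, 21) = 21
e (Jamal): max(9, -6, -50) = 9
Mid (Quinn): min(90, 21, 9) = 9
top (Jamal): max(-33, 9) = 9
At top, Jamal picks Mid (highest: 9).
At Mid, Quinn picks e (lowest: 9).
At e, Jamal picks u (highest: 9).
Terminal value 9.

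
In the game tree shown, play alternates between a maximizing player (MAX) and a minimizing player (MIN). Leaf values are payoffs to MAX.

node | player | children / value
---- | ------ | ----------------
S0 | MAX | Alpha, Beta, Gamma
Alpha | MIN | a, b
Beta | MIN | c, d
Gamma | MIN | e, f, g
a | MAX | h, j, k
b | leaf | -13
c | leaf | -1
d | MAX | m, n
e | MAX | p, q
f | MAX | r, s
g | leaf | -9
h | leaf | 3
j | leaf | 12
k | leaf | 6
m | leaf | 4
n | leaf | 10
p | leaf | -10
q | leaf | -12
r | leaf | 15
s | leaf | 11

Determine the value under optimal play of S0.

a (MAX): max(3, 12, 6) = 12
Alpha (MIN): min(12, -13) = -13
d (MAX): max(4, 10) = 10
Beta (MIN): min(-1, 10) = -1
e (MAX): max(-10, -12) = -10
f (MAX): max(15, 11) = 15
Gamma (MIN): min(-10, 15, -9) = -10
S0 (MAX): max(-13, -1, -10) = -1

-1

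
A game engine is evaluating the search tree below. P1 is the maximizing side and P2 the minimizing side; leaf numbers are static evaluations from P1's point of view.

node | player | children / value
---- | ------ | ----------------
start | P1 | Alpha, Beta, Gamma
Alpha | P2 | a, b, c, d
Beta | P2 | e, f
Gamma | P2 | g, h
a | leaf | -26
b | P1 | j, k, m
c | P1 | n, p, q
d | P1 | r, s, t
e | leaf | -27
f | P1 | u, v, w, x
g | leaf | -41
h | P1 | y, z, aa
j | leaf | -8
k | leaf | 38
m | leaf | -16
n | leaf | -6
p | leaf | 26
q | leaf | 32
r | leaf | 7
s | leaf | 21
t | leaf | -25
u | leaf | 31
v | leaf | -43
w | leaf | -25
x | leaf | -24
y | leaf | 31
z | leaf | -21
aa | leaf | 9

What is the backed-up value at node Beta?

f (P1): max(31, -43, -25, -24) = 31
Beta (P2): min(-27, 31) = -27

-27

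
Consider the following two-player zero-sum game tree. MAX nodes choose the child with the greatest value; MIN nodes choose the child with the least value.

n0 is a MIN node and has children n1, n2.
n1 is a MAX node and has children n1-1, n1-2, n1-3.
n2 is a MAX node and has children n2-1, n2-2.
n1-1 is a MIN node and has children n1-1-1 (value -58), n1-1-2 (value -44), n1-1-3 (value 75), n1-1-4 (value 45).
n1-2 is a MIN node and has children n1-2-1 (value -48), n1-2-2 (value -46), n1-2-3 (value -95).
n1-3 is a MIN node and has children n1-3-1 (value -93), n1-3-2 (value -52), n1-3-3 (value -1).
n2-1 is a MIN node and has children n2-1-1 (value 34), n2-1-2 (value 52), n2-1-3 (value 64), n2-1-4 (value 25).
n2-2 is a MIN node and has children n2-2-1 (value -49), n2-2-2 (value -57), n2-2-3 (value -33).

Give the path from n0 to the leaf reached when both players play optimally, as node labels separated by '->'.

n1-1 (MIN): min(-58, -44, 75, 45) = -58
n1-2 (MIN): min(-48, -46, -95) = -95
n1-3 (MIN): min(-93, -52, -1) = -93
n1 (MAX): max(-58, -95, -93) = -58
n2-1 (MIN): min(34, 52, 64, 25) = 25
n2-2 (MIN): min(-49, -57, -33) = -57
n2 (MAX): max(25, -57) = 25
n0 (MIN): min(-58, 25) = -58
At n0, MIN picks n1 (lowest: -58).
At n1, MAX picks n1-1 (highest: -58).
At n1-1, MIN picks n1-1-1 (lowest: -58).
Terminal value -58.

n0 -> n1 -> n1-1 -> n1-1-1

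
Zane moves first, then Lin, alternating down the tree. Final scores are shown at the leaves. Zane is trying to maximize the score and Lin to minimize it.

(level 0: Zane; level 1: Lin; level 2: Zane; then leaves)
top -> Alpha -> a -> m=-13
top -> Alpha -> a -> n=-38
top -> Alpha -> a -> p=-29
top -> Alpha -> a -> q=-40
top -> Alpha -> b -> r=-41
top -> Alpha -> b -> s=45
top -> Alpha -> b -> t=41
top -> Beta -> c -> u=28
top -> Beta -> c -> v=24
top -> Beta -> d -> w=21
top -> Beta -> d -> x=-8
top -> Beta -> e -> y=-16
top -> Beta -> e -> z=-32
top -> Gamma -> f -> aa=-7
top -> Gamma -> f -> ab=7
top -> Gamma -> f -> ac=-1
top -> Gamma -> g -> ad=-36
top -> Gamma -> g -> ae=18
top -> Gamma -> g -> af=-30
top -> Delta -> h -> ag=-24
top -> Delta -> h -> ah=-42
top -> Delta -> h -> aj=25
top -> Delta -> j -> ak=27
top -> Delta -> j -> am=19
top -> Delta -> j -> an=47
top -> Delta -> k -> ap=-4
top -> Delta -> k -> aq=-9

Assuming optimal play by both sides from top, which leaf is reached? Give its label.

ab

a (Zane): max(-13, -38, -29, -40) = -13
b (Zane): max(-41, 45, 41) = 45
Alpha (Lin): min(-13, 45) = -13
c (Zane): max(28, 24) = 28
d (Zane): max(21, -8) = 21
e (Zane): max(-16, -32) = -16
Beta (Lin): min(28, 21, -16) = -16
f (Zane): max(-7, 7, -1) = 7
g (Zane): max(-36, 18, -30) = 18
Gamma (Lin): min(7, 18) = 7
h (Zane): max(-24, -42, 25) = 25
j (Zane): max(27, 19, 47) = 47
k (Zane): max(-4, -9) = -4
Delta (Lin): min(25, 47, -4) = -4
top (Zane): max(-13, -16, 7, -4) = 7
At top, Zane picks Gamma (highest: 7).
At Gamma, Lin picks f (lowest: 7).
At f, Zane picks ab (highest: 7).
Terminal value 7.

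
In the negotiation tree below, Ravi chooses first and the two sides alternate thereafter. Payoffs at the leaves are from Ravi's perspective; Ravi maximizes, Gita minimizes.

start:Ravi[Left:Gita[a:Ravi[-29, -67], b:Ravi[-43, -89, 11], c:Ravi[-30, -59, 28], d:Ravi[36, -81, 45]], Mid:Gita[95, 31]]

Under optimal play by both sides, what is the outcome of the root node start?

31

a (Ravi): max(-29, -67) = -29
b (Ravi): max(-43, -89, 11) = 11
c (Ravi): max(-30, -59, 28) = 28
d (Ravi): max(36, -81, 45) = 45
Left (Gita): min(-29, 11, 28, 45) = -29
Mid (Gita): min(95, 31) = 31
start (Ravi): max(-29, 31) = 31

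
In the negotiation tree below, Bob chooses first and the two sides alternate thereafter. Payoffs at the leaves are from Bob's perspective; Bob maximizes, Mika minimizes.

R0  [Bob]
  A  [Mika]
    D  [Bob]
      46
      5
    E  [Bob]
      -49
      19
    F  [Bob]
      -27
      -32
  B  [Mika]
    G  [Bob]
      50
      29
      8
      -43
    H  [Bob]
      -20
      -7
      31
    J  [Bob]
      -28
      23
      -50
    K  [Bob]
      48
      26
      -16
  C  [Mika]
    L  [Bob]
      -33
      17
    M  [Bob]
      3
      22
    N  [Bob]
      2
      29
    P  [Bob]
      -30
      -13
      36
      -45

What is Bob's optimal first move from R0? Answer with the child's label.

D (Bob): max(46, 5) = 46
E (Bob): max(-49, 19) = 19
F (Bob): max(-27, -32) = -27
A (Mika): min(46, 19, -27) = -27
G (Bob): max(50, 29, 8, -43) = 50
H (Bob): max(-20, -7, 31) = 31
J (Bob): max(-28, 23, -50) = 23
K (Bob): max(48, 26, -16) = 48
B (Mika): min(50, 31, 23, 48) = 23
L (Bob): max(-33, 17) = 17
M (Bob): max(3, 22) = 22
N (Bob): max(2, 29) = 29
P (Bob): max(-30, -13, 36, -45) = 36
C (Mika): min(17, 22, 29, 36) = 17
R0 (Bob): max(-27, 23, 17) = 23
Bob at R0 wants the highest of {A=-27, B=23, C=17}, so chooses B.

B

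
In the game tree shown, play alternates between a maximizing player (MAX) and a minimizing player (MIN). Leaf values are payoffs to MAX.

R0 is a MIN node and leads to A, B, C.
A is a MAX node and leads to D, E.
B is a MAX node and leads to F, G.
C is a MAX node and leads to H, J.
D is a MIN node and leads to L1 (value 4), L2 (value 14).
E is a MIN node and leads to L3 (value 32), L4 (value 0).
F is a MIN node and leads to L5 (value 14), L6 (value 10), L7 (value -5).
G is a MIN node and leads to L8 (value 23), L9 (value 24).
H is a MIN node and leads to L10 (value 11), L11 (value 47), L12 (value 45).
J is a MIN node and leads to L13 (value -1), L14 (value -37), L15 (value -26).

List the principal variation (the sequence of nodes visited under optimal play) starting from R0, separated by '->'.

R0 -> A -> D -> L1

D (MIN): min(4, 14) = 4
E (MIN): min(32, 0) = 0
A (MAX): max(4, 0) = 4
F (MIN): min(14, 10, -5) = -5
G (MIN): min(23, 24) = 23
B (MAX): max(-5, 23) = 23
H (MIN): min(11, 47, 45) = 11
J (MIN): min(-1, -37, -26) = -37
C (MAX): max(11, -37) = 11
R0 (MIN): min(4, 23, 11) = 4
At R0, MIN picks A (lowest: 4).
At A, MAX picks D (highest: 4).
At D, MIN picks L1 (lowest: 4).
Terminal value 4.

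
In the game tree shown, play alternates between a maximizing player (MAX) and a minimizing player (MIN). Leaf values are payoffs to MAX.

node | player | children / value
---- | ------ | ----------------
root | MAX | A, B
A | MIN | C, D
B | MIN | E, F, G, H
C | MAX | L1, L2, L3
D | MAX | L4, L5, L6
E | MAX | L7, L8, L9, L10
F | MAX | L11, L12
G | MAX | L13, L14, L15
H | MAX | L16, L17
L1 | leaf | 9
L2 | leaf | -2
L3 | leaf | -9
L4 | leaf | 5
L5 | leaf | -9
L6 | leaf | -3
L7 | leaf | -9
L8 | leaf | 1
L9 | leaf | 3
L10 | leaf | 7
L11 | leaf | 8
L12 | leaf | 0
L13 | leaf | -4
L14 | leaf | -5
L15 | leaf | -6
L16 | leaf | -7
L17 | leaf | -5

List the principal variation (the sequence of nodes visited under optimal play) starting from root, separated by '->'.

C (MAX): max(9, -2, -9) = 9
D (MAX): max(5, -9, -3) = 5
A (MIN): min(9, 5) = 5
E (MAX): max(-9, 1, 3, 7) = 7
F (MAX): max(8, 0) = 8
G (MAX): max(-4, -5, -6) = -4
H (MAX): max(-7, -5) = -5
B (MIN): min(7, 8, -4, -5) = -5
root (MAX): max(5, -5) = 5
At root, MAX picks A (highest: 5).
At A, MIN picks D (lowest: 5).
At D, MAX picks L4 (highest: 5).
Terminal value 5.

root -> A -> D -> L4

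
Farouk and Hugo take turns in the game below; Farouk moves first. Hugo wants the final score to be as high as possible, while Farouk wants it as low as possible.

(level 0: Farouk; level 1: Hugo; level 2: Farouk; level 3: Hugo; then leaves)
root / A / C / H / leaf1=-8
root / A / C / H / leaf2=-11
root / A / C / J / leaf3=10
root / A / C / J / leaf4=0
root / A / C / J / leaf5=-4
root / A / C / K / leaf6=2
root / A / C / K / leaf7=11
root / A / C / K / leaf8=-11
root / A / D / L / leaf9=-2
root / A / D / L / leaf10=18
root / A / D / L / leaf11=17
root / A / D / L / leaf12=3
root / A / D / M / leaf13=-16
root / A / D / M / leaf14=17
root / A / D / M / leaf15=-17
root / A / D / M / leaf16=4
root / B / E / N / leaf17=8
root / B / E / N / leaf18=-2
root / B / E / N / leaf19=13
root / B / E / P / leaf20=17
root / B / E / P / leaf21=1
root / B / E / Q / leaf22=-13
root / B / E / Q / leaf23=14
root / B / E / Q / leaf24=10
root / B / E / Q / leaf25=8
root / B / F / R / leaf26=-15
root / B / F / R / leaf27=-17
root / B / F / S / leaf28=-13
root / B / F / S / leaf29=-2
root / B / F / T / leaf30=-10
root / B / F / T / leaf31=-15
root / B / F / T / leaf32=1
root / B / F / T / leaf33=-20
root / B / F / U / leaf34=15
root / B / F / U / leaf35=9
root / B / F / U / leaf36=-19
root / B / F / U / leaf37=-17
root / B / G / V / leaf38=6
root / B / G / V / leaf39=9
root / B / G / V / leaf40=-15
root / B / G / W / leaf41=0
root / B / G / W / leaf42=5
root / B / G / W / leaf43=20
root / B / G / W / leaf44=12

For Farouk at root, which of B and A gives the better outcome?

N (Hugo): max(8, -2, 13) = 13
P (Hugo): max(17, 1) = 17
Q (Hugo): max(-13, 14, 10, 8) = 14
E (Farouk): min(13, 17, 14) = 13
R (Hugo): max(-15, -17) = -15
S (Hugo): max(-13, -2) = -2
T (Hugo): max(-10, -15, 1, -20) = 1
U (Hugo): max(15, 9, -19, -17) = 15
F (Farouk): min(-15, -2, 1, 15) = -15
V (Hugo): max(6, 9, -15) = 9
W (Hugo): max(0, 5, 20, 12) = 20
G (Farouk): min(9, 20) = 9
B (Hugo): max(13, -15, 9) = 13
H (Hugo): max(-8, -11) = -8
J (Hugo): max(10, 0, -4) = 10
K (Hugo): max(2, 11, -11) = 11
C (Farouk): min(-8, 10, 11) = -8
L (Hugo): max(-2, 18, 17, 3) = 18
M (Hugo): max(-16, 17, -17, 4) = 17
D (Farouk): min(18, 17) = 17
A (Hugo): max(-8, 17) = 17
Farouk prefers the lower value; B=13, A=17. B is better since 13 < 17.

B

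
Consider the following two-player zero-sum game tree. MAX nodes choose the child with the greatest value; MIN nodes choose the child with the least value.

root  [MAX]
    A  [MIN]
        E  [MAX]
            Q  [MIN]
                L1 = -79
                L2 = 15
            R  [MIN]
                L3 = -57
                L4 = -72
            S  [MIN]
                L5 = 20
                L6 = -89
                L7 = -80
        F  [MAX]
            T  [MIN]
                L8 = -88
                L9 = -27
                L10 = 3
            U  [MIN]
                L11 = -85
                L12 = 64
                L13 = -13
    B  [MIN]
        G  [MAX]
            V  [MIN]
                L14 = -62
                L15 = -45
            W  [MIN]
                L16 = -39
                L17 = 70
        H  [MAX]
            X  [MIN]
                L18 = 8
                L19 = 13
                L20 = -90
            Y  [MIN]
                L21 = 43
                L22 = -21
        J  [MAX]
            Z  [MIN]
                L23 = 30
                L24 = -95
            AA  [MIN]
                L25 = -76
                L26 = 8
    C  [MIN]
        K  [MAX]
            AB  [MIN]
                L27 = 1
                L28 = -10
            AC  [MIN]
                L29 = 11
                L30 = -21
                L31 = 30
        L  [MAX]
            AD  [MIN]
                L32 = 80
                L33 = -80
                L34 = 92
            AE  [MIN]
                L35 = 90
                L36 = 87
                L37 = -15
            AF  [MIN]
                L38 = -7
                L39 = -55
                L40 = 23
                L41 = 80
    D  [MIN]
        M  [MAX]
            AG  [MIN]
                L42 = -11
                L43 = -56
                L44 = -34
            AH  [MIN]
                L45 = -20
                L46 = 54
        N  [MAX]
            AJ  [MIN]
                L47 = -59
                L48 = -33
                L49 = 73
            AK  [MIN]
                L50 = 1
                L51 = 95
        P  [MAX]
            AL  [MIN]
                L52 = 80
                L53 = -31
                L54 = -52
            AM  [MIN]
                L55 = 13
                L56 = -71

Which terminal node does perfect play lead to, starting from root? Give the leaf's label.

L37

Q (MIN): min(-79, 15) = -79
R (MIN): min(-57, -72) = -72
S (MIN): min(20, -89, -80) = -89
E (MAX): max(-79, -72, -89) = -72
T (MIN): min(-88, -27, 3) = -88
U (MIN): min(-85, 64, -13) = -85
F (MAX): max(-88, -85) = -85
A (MIN): min(-72, -85) = -85
V (MIN): min(-62, -45) = -62
W (MIN): min(-39, 70) = -39
G (MAX): max(-62, -39) = -39
X (MIN): min(8, 13, -90) = -90
Y (MIN): min(43, -21) = -21
H (MAX): max(-90, -21) = -21
Z (MIN): min(30, -95) = -95
AA (MIN): min(-76, 8) = -76
J (MAX): max(-95, -76) = -76
B (MIN): min(-39, -21, -76) = -76
AB (MIN): min(1, -10) = -10
AC (MIN): min(11, -21, 30) = -21
K (MAX): max(-10, -21) = -10
AD (MIN): min(80, -80, 92) = -80
AE (MIN): min(90, 87, -15) = -15
AF (MIN): min(-7, -55, 23, 80) = -55
L (MAX): max(-80, -15, -55) = -15
C (MIN): min(-10, -15) = -15
AG (MIN): min(-11, -56, -34) = -56
AH (MIN): min(-20, 54) = -20
M (MAX): max(-56, -20) = -20
AJ (MIN): min(-59, -33, 73) = -59
AK (MIN): min(1, 95) = 1
N (MAX): max(-59, 1) = 1
AL (MIN): min(80, -31, -52) = -52
AM (MIN): min(13, -71) = -71
P (MAX): max(-52, -71) = -52
D (MIN): min(-20, 1, -52) = -52
root (MAX): max(-85, -76, -15, -52) = -15
At root, MAX picks C (highest: -15).
At C, MIN picks L (lowest: -15).
At L, MAX picks AE (highest: -15).
At AE, MIN picks L37 (lowest: -15).
Terminal value -15.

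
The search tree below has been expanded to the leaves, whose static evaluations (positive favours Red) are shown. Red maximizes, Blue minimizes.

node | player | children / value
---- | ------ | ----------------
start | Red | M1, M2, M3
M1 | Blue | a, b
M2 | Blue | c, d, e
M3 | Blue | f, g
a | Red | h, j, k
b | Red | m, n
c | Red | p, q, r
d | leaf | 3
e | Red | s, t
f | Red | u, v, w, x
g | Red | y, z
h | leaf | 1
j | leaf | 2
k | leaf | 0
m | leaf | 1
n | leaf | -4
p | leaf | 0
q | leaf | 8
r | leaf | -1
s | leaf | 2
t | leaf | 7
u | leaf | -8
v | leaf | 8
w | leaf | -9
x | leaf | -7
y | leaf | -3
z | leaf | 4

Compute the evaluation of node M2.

c (Red): max(0, 8, -1) = 8
e (Red): max(2, 7) = 7
M2 (Blue): min(8, 3, 7) = 3

3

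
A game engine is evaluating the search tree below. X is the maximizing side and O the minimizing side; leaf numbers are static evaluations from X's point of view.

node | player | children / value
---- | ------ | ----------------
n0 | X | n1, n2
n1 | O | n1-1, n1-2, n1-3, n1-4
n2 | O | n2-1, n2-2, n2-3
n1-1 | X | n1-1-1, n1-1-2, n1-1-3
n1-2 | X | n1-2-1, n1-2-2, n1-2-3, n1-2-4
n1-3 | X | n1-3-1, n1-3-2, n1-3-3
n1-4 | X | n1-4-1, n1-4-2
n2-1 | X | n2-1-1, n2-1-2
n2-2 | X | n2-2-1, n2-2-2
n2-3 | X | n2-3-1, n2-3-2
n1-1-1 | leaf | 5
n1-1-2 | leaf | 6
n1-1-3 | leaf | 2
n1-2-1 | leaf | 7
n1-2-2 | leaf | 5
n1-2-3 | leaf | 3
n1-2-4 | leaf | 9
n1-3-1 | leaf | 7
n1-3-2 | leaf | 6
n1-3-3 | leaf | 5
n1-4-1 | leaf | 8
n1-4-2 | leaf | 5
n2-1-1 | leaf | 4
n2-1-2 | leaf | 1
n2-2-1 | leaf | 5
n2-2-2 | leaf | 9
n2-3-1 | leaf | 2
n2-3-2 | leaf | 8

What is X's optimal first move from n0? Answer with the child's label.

n1-1 (X): max(5, 6, 2) = 6
n1-2 (X): max(7, 5, 3, 9) = 9
n1-3 (X): max(7, 6, 5) = 7
n1-4 (X): max(8, 5) = 8
n1 (O): min(6, 9, 7, 8) = 6
n2-1 (X): max(4, 1) = 4
n2-2 (X): max(5, 9) = 9
n2-3 (X): max(2, 8) = 8
n2 (O): min(4, 9, 8) = 4
n0 (X): max(6, 4) = 6
X at n0 wants the highest of {n1=6, n2=4}, so chooses n1.

n1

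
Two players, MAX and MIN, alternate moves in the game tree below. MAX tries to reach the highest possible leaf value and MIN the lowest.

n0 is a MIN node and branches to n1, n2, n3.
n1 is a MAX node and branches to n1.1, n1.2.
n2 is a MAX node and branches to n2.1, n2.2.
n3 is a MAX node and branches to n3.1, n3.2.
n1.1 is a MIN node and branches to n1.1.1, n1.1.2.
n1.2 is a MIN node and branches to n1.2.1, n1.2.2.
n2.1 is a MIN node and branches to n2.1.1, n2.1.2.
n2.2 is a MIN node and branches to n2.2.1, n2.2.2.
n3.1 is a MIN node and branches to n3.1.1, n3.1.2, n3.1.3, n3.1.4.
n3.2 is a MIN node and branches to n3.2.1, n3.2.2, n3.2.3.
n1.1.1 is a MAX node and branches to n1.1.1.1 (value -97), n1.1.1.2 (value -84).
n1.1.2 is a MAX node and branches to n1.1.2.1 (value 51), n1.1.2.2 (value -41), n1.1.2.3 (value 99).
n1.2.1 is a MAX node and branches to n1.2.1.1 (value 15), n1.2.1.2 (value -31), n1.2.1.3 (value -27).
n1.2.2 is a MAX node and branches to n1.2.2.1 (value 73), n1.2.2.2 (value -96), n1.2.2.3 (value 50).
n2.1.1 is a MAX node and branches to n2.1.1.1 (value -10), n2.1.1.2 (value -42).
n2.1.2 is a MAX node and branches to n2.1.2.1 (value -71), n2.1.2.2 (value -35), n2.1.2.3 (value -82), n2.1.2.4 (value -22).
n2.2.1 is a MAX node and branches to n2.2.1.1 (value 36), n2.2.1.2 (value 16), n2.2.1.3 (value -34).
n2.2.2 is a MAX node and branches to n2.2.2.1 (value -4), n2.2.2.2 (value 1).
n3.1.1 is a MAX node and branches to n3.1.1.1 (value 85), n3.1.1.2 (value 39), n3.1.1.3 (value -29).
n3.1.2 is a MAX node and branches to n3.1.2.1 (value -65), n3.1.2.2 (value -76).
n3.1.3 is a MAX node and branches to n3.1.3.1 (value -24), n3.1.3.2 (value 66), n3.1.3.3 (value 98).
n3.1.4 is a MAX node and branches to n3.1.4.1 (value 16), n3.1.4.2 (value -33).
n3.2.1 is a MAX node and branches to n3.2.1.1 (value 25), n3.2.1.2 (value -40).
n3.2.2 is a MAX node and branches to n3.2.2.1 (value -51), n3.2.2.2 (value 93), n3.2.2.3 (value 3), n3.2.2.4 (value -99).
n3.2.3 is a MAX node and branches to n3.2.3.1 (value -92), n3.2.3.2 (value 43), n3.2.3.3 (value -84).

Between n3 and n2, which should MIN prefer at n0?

n2

n3.1.1 (MAX): max(85, 39, -29) = 85
n3.1.2 (MAX): max(-65, -76) = -65
n3.1.3 (MAX): max(-24, 66, 98) = 98
n3.1.4 (MAX): max(16, -33) = 16
n3.1 (MIN): min(85, -65, 98, 16) = -65
n3.2.1 (MAX): max(25, -40) = 25
n3.2.2 (MAX): max(-51, 93, 3, -99) = 93
n3.2.3 (MAX): max(-92, 43, -84) = 43
n3.2 (MIN): min(25, 93, 43) = 25
n3 (MAX): max(-65, 25) = 25
n2.1.1 (MAX): max(-10, -42) = -10
n2.1.2 (MAX): max(-71, -35, -82, -22) = -22
n2.1 (MIN): min(-10, -22) = -22
n2.2.1 (MAX): max(36, 16, -34) = 36
n2.2.2 (MAX): max(-4, 1) = 1
n2.2 (MIN): min(36, 1) = 1
n2 (MAX): max(-22, 1) = 1
MIN prefers the lower value; n3=25, n2=1. n2 is better since 1 < 25.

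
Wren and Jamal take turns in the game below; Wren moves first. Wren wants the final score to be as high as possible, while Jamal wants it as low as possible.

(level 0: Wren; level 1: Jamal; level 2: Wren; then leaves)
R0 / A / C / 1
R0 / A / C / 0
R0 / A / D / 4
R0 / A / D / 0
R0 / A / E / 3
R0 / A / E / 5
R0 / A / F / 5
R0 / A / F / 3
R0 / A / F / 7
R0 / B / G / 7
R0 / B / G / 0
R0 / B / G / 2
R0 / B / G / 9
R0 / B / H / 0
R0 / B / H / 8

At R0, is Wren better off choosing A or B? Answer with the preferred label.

C (Wren): max(1, 0) = 1
D (Wren): max(4, 0) = 4
E (Wren): max(3, 5) = 5
F (Wren): max(5, 3, 7) = 7
A (Jamal): min(1, 4, 5, 7) = 1
G (Wren): max(7, 0, 2, 9) = 9
H (Wren): max(0, 8) = 8
B (Jamal): min(9, 8) = 8
Wren prefers the higher value; A=1, B=8. B is better since 8 > 1.

B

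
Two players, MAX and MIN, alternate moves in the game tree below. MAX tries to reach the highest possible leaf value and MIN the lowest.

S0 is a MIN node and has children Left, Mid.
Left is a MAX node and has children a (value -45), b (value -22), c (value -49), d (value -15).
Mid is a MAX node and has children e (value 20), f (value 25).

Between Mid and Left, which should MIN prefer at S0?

Mid (MAX): max(20, 25) = 25
Left (MAX): max(-45, -22, -49, -15) = -15
MIN prefers the lower value; Mid=25, Left=-15. Left is better since -15 < 25.

Left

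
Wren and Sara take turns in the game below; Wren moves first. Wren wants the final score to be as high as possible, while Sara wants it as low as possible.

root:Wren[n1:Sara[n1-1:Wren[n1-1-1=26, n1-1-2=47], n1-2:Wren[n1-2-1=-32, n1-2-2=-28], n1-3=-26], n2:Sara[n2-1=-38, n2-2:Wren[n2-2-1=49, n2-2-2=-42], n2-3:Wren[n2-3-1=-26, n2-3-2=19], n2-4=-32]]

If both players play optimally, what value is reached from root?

n1-1 (Wren): max(26, 47) = 47
n1-2 (Wren): max(-32, -28) = -28
n1 (Sara): min(47, -28, -26) = -28
n2-2 (Wren): max(49, -42) = 49
n2-3 (Wren): max(-26, 19) = 19
n2 (Sara): min(-38, 49, 19, -32) = -38
root (Wren): max(-28, -38) = -28

-28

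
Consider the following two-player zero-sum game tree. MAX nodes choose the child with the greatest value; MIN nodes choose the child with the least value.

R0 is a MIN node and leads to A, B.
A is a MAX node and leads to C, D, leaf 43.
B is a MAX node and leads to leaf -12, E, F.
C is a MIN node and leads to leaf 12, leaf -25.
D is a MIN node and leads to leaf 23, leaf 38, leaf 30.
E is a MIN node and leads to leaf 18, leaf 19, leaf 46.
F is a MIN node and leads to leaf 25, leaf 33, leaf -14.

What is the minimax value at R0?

18

C (MIN): min(12, -25) = -25
D (MIN): min(23, 38, 30) = 23
A (MAX): max(-25, 23, 43) = 43
E (MIN): min(18, 19, 46) = 18
F (MIN): min(25, 33, -14) = -14
B (MAX): max(-12, 18, -14) = 18
R0 (MIN): min(43, 18) = 18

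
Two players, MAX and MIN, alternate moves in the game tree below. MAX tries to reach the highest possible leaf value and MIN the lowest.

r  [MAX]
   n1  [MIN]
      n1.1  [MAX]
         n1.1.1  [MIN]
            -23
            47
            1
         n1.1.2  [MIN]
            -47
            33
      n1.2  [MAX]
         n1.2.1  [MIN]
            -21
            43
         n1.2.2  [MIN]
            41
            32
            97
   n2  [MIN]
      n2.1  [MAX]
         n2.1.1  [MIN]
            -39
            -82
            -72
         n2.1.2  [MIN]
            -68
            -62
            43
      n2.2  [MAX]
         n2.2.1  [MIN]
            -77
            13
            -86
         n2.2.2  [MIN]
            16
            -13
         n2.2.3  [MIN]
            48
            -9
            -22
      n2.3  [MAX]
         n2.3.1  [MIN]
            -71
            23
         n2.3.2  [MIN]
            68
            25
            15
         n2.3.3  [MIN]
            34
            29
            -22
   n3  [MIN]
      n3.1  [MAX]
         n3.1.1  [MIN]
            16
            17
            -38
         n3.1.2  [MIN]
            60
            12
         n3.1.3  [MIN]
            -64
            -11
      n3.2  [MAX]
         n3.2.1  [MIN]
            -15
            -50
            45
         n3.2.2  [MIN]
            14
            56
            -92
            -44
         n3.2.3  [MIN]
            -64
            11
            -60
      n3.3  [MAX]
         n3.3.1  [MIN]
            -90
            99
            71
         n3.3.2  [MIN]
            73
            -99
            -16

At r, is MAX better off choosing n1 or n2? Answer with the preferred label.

n1

n1.1.1 (MIN): min(-23, 47, 1) = -23
n1.1.2 (MIN): min(-47, 33) = -47
n1.1 (MAX): max(-23, -47) = -23
n1.2.1 (MIN): min(-21, 43) = -21
n1.2.2 (MIN): min(41, 32, 97) = 32
n1.2 (MAX): max(-21, 32) = 32
n1 (MIN): min(-23, 32) = -23
n2.1.1 (MIN): min(-39, -82, -72) = -82
n2.1.2 (MIN): min(-68, -62, 43) = -68
n2.1 (MAX): max(-82, -68) = -68
n2.2.1 (MIN): min(-77, 13, -86) = -86
n2.2.2 (MIN): min(16, -13) = -13
n2.2.3 (MIN): min(48, -9, -22) = -22
n2.2 (MAX): max(-86, -13, -22) = -13
n2.3.1 (MIN): min(-71, 23) = -71
n2.3.2 (MIN): min(68, 25, 15) = 15
n2.3.3 (MIN): min(34, 29, -22) = -22
n2.3 (MAX): max(-71, 15, -22) = 15
n2 (MIN): min(-68, -13, 15) = -68
MAX prefers the higher value; n1=-23, n2=-68. n1 is better since -23 > -68.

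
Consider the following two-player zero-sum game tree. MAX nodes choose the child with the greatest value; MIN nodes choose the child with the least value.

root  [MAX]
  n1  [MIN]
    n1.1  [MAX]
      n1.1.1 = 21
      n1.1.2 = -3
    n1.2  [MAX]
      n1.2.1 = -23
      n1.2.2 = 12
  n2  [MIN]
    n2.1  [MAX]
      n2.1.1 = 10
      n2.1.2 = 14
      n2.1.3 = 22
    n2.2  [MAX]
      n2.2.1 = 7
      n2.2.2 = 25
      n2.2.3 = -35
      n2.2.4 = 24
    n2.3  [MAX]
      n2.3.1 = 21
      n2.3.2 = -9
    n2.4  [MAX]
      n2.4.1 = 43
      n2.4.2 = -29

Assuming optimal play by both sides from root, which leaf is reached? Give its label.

n2.3.1

n1.1 (MAX): max(21, -3) = 21
n1.2 (MAX): max(-23, 12) = 12
n1 (MIN): min(21, 12) = 12
n2.1 (MAX): max(10, 14, 22) = 22
n2.2 (MAX): max(7, 25, -35, 24) = 25
n2.3 (MAX): max(21, -9) = 21
n2.4 (MAX): max(43, -29) = 43
n2 (MIN): min(22, 25, 21, 43) = 21
root (MAX): max(12, 21) = 21
At root, MAX picks n2 (highest: 21).
At n2, MIN picks n2.3 (lowest: 21).
At n2.3, MAX picks n2.3.1 (highest: 21).
Terminal value 21.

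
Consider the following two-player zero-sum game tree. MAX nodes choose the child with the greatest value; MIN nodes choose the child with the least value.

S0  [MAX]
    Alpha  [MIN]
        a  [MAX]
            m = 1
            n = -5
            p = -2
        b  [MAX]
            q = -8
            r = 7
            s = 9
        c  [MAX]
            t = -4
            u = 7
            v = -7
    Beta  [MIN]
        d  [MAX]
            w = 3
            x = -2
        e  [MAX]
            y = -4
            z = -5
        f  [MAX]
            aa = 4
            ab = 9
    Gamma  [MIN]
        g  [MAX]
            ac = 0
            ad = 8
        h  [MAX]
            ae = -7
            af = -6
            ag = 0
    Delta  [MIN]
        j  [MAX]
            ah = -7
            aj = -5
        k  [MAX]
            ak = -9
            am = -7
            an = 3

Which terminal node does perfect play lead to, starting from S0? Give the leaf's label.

a (MAX): max(1, -5, -2) = 1
b (MAX): max(-8, 7, 9) = 9
c (MAX): max(-4, 7, -7) = 7
Alpha (MIN): min(1, 9, 7) = 1
d (MAX): max(3, -2) = 3
e (MAX): max(-4, -5) = -4
f (MAX): max(4, 9) = 9
Beta (MIN): min(3, -4, 9) = -4
g (MAX): max(0, 8) = 8
h (MAX): max(-7, -6, 0) = 0
Gamma (MIN): min(8, 0) = 0
j (MAX): max(-7, -5) = -5
k (MAX): max(-9, -7, 3) = 3
Delta (MIN): min(-5, 3) = -5
S0 (MAX): max(1, -4, 0, -5) = 1
At S0, MAX picks Alpha (highest: 1).
At Alpha, MIN picks a (lowest: 1).
At a, MAX picks m (highest: 1).
Terminal value 1.

m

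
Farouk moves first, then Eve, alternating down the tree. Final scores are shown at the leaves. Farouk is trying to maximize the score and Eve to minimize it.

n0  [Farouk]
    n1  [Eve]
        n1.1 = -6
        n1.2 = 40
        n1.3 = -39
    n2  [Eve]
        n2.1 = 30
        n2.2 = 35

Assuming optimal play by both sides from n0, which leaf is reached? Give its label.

n1 (Eve): min(-6, 40, -39) = -39
n2 (Eve): min(30, 35) = 30
n0 (Farouk): max(-39, 30) = 30
At n0, Farouk picks n2 (highest: 30).
At n2, Eve picks n2.1 (lowest: 30).
Terminal value 30.

n2.1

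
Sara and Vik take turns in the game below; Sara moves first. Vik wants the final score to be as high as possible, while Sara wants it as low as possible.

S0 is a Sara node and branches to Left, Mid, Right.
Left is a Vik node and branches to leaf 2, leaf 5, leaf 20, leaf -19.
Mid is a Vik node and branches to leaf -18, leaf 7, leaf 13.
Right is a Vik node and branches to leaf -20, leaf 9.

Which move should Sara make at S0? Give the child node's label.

Left (Vik): max(2, 5, 20, -19) = 20
Mid (Vik): max(-18, 7, 13) = 13
Right (Vik): max(-20, 9) = 9
S0 (Sara): min(20, 13, 9) = 9
Sara at S0 wants the lowest of {Left=20, Mid=13, Right=9}, so chooses Right.

Right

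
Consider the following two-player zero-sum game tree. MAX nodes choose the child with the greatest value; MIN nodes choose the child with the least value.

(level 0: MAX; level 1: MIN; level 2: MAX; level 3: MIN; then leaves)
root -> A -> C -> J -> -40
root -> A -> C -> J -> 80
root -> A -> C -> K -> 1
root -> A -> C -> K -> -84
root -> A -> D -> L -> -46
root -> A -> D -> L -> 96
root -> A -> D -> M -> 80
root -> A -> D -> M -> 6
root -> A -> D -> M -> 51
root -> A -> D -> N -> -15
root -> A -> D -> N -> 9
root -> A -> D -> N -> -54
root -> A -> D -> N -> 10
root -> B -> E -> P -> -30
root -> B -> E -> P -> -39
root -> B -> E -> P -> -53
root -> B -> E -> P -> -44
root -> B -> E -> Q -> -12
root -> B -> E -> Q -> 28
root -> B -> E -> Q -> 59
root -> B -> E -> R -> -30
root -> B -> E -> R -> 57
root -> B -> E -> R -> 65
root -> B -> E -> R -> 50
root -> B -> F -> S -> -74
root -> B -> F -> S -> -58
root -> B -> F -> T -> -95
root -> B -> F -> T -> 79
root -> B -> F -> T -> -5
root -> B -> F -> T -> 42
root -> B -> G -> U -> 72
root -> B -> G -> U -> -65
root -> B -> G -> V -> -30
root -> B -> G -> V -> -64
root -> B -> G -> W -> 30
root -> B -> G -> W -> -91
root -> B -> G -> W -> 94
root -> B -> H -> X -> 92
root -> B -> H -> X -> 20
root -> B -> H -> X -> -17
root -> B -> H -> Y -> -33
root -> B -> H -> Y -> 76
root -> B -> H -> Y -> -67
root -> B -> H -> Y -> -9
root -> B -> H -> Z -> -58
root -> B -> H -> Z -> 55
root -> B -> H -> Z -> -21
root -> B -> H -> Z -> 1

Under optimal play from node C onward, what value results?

J (MIN): min(-40, 80) = -40
K (MIN): min(1, -84) = -84
C (MAX): max(-40, -84) = -40

-40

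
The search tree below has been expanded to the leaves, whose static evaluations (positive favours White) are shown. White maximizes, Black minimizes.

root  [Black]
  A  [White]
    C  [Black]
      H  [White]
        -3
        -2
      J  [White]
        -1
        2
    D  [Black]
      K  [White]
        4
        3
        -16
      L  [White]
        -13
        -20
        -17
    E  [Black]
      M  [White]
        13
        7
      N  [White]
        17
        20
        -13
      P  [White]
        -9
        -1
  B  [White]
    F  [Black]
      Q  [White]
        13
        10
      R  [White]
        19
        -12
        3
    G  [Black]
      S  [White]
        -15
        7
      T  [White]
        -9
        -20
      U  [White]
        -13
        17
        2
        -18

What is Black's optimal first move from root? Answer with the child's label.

A

H (White): max(-3, -2) = -2
J (White): max(-1, 2) = 2
C (Black): min(-2, 2) = -2
K (White): max(4, 3, -16) = 4
L (White): max(-13, -20, -17) = -13
D (Black): min(4, -13) = -13
M (White): max(13, 7) = 13
N (White): max(17, 20, -13) = 20
P (White): max(-9, -1) = -1
E (Black): min(13, 20, -1) = -1
A (White): max(-2, -13, -1) = -1
Q (White): max(13, 10) = 13
R (White): max(19, -12, 3) = 19
F (Black): min(13, 19) = 13
S (White): max(-15, 7) = 7
T (White): max(-9, -20) = -9
U (White): max(-13, 17, 2, -18) = 17
G (Black): min(7, -9, 17) = -9
B (White): max(13, -9) = 13
root (Black): min(-1, 13) = -1
Black at root wants the lowest of {A=-1, B=13}, so chooses A.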